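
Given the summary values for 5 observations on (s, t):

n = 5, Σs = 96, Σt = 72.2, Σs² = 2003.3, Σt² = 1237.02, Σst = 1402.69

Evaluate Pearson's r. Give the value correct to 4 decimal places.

r = (nΣst − ΣsΣt) / √[(nΣs² − (Σs)²)(nΣt² − (Σt)²)]
Numerator: 5×1402.69 − 96×72.2 = 82.25
Denominator: √[(10016.5 − 9216)(6185.1 − 5212.84)] = √[800.5 × 972.26] = 882.2098
r = 82.25 / 882.2098 ≈ 0.0932

0.0932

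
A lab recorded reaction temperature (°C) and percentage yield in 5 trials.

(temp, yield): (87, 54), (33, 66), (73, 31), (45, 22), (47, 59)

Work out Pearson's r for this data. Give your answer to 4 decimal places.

-0.1913

n = 5, Σx = 285, Σy = 232, Σx² = 18221, Σy² = 12198, Σxy = 12902
nΣxy − ΣxΣy = 64510 − 66120 = -1610
nΣx² − (Σx)² = 91105 − 81225 = 9880; nΣy² − (Σy)² = 60990 − 53824 = 7166
r = -1610 / √(9880 × 7166) = -1610 / 8414.2783 ≈ -0.1913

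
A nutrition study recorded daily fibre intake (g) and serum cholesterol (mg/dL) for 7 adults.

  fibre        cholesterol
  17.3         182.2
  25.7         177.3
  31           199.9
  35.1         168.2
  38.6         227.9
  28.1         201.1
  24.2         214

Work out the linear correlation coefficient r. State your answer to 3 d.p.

0.305

n = 7, Σx = 200, Σy = 1370.6, Σx² = 6018, Σy² = 271059, Σxy = 39436.04
nΣxy − ΣxΣy = 276052.28 − 274120 = 1932.28
nΣx² − (Σx)² = 42126 − 40000 = 2126; nΣy² − (Σy)² = 1897413 − 1878544.36 = 18868.64
r = 1932.28 / √(2126 × 18868.64) = 1932.28 / 6333.6189 ≈ 0.305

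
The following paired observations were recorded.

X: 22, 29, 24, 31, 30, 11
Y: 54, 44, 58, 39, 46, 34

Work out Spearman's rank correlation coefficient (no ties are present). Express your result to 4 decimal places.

Rank X: 2, 4, 3, 6, 5, 1
Rank Y: 5, 3, 6, 2, 4, 1
d = rank(X) − rank(Y): -3, 1, -3, 4, 1, 0; Σd² = 36
ρ = 1 − 6Σd² / [n(n²−1)] = 1 − 6×36 / (6×35) = 1 − 216/210 ≈ -0.0286

-0.0286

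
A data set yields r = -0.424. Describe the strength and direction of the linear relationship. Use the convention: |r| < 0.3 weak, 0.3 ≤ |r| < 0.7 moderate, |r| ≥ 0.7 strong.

moderate negative

r = -0.424 < 0 so the relationship is negative.
|r| = 0.424, which falls in the moderate range.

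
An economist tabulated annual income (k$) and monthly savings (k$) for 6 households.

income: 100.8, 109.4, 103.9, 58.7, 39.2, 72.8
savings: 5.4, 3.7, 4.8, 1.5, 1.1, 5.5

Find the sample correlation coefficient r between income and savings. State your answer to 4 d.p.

n = 6, Σx = 484.8, Σy = 22, Σx² = 43206.38, Σy² = 99.6, Σxy = 1979.39
nΣxy − ΣxΣy = 11876.34 − 10665.6 = 1210.74
nΣx² − (Σx)² = 259238.28 − 235031.04 = 24207.24; nΣy² − (Σy)² = 597.6 − 484 = 113.6
r = 1210.74 / √(24207.24 × 113.6) = 1210.74 / 1658.2950 ≈ 0.7301

0.7301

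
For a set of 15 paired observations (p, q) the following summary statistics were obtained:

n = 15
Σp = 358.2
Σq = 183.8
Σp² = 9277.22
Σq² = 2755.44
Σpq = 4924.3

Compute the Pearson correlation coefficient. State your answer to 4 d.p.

r = (nΣpq − ΣpΣq) / √[(nΣp² − (Σp)²)(nΣq² − (Σq)²)]
Numerator: 15×4924.3 − 358.2×183.8 = 8027.34
Denominator: √[(139158.3 − 128307.24)(41331.6 − 33782.44)] = √[10851.06 × 7549.16] = 9050.7673
r = 8027.34 / 9050.7673 ≈ 0.8869

0.8869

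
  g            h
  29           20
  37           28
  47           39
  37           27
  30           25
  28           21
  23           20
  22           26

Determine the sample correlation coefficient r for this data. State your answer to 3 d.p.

n = 8, Σg = 253, Σh = 206, Σg² = 8485, Σh² = 5576, Σgh = 6818
nΣgh − ΣgΣh = 54544 − 52118 = 2426
nΣg² − (Σg)² = 67880 − 64009 = 3871; nΣh² − (Σh)² = 44608 − 42436 = 2172
r = 2426 / √(3871 × 2172) = 2426 / 2899.6227 ≈ 0.837

0.837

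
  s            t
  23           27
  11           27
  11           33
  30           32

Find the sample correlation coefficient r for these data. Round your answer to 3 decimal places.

0.108

n = 4, Σs = 75, Σt = 119, Σs² = 1671, Σt² = 3571, Σst = 2241
nΣst − ΣsΣt = 8964 − 8925 = 39
nΣs² − (Σs)² = 6684 − 5625 = 1059; nΣt² − (Σt)² = 14284 − 14161 = 123
r = 39 / √(1059 × 123) = 39 / 360.9113 ≈ 0.108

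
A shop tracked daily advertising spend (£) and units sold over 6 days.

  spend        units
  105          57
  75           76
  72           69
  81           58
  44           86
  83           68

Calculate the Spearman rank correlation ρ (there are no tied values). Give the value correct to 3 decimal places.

-0.886

Rank spend: 6, 3, 2, 4, 1, 5
Rank units: 1, 5, 4, 2, 6, 3
d = rank(spend) − rank(units): 5, -2, -2, 2, -5, 2; Σd² = 66
ρ = 1 − 6Σd² / [n(n²−1)] = 1 − 6×66 / (6×35) = 1 − 396/210 ≈ -0.886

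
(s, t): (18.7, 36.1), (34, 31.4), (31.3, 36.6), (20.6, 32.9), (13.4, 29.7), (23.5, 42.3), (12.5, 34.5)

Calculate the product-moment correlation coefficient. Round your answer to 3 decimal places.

0.157

n = 7, Σs = 154, Σt = 243.5, Σs² = 3797.8, Σt² = 8572.77, Σst = 5389.27
nΣst − ΣsΣt = 37724.89 − 37499 = 225.89
nΣs² − (Σs)² = 26584.6 − 23716 = 2868.6; nΣt² − (Σt)² = 60009.39 − 59292.25 = 717.14
r = 225.89 / √(2868.6 × 717.14) = 225.89 / 1434.2900 ≈ 0.157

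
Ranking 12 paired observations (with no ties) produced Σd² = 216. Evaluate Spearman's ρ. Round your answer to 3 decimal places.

ρ = 1 − 6Σd² / [n(n²−1)] = 1 − 6×216 / (12×143)
  = 1 − 1296/1716 = 1 − 0.7552 ≈ 0.245

0.245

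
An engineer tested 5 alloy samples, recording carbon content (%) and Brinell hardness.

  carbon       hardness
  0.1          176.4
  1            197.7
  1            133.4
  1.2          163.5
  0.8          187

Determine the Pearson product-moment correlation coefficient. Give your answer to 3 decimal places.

n = 5, Σx = 4.1, Σy = 858, Σx² = 4.09, Σy² = 149699.06, Σxy = 694.54
nΣxy − ΣxΣy = 3472.7 − 3517.8 = -45.1
nΣx² − (Σx)² = 20.45 − 16.81 = 3.64; nΣy² − (Σy)² = 748495.3 − 736164 = 12331.3
r = -45.1 / √(3.64 × 12331.3) = -45.1 / 211.8630 ≈ -0.213

-0.213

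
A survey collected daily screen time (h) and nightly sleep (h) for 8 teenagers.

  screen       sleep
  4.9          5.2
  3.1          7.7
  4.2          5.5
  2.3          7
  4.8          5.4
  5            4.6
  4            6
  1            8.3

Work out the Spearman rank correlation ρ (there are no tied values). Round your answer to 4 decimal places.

-0.9762

Rank screen: 7, 3, 5, 2, 6, 8, 4, 1
Rank sleep: 2, 7, 4, 6, 3, 1, 5, 8
d = rank(screen) − rank(sleep): 5, -4, 1, -4, 3, 7, -1, -7; Σd² = 166
ρ = 1 − 6Σd² / [n(n²−1)] = 1 − 6×166 / (8×63) = 1 − 996/504 ≈ -0.9762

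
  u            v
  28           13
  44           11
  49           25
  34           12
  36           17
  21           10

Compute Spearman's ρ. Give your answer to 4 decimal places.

0.6000

Rank u: 2, 5, 6, 3, 4, 1
Rank v: 4, 2, 6, 3, 5, 1
d = rank(u) − rank(v): -2, 3, 0, 0, -1, 0; Σd² = 14
ρ = 1 − 6Σd² / [n(n²−1)] = 1 − 6×14 / (6×35) = 1 − 84/210 ≈ 0.6000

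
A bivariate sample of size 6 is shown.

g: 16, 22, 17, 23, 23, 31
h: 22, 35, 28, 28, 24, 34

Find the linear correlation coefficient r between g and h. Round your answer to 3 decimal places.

n = 6, Σg = 132, Σh = 171, Σg² = 3048, Σh² = 5009, Σgh = 3848
nΣgh − ΣgΣh = 23088 − 22572 = 516
nΣg² − (Σg)² = 18288 − 17424 = 864; nΣh² − (Σh)² = 30054 − 29241 = 813
r = 516 / √(864 × 813) = 516 / 838.1122 ≈ 0.616

0.616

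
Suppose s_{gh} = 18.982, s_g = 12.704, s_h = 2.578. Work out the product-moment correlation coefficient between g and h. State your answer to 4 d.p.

r = Cov(g,h) / (s_g · s_h) = 18.982 / (12.704 × 2.578)
  = 18.982 / 32.7509 ≈ 0.5796

0.5796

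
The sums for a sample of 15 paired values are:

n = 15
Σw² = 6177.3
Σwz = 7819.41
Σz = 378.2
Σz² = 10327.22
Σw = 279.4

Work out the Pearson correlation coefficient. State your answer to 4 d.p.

r = (nΣwz − ΣwΣz) / √[(nΣw² − (Σw)²)(nΣz² − (Σz)²)]
Numerator: 15×7819.41 − 279.4×378.2 = 11622.07
Denominator: √[(92659.5 − 78064.36)(154908.3 − 143035.24)] = √[14595.14 × 11873.06] = 13163.9270
r = 11622.07 / 13163.9270 ≈ 0.8829

0.8829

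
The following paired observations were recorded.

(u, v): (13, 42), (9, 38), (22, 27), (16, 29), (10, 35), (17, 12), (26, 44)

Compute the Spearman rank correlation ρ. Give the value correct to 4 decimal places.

Rank u: 3, 1, 6, 4, 2, 5, 7
Rank v: 6, 5, 2, 3, 4, 1, 7
d = rank(u) − rank(v): -3, -4, 4, 1, -2, 4, 0; Σd² = 62
ρ = 1 − 6Σd² / [n(n²−1)] = 1 − 6×62 / (7×48) = 1 − 372/336 ≈ -0.1071

-0.1071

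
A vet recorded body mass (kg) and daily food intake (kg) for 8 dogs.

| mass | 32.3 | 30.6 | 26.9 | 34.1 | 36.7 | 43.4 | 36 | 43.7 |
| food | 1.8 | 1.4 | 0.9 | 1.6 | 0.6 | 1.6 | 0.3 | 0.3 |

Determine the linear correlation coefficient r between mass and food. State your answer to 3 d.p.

n = 8, Σx = 283.7, Σy = 8.5, Σx² = 10302.21, Σy² = 11.67, Σxy = 295.12
nΣxy − ΣxΣy = 2360.96 − 2411.45 = -50.49
nΣx² − (Σx)² = 82417.68 − 80485.69 = 1931.99; nΣy² − (Σy)² = 93.36 − 72.25 = 21.11
r = -50.49 / √(1931.99 × 21.11) = -50.49 / 201.9513 ≈ -0.250

-0.250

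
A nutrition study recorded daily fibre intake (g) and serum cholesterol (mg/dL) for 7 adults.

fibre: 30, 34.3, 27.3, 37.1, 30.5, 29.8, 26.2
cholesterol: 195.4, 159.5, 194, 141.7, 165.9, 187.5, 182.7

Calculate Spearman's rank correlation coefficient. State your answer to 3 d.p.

Rank fibre: 4, 6, 2, 7, 5, 3, 1
Rank cholesterol: 7, 2, 6, 1, 3, 5, 4
d = rank(fibre) − rank(cholesterol): -3, 4, -4, 6, 2, -2, -3; Σd² = 94
ρ = 1 − 6Σd² / [n(n²−1)] = 1 − 6×94 / (7×48) = 1 − 564/336 ≈ -0.679

-0.679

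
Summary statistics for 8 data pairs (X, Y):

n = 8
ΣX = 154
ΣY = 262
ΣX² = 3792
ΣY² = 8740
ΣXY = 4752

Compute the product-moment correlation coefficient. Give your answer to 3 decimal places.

r = (nΣXY − ΣXΣY) / √[(nΣX² − (ΣX)²)(nΣY² − (ΣY)²)]
Numerator: 8×4752 − 154×262 = -2332
Denominator: √[(30336 − 23716)(69920 − 68644)] = √[6620 × 1276] = 2906.3930
r = -2332 / 2906.3930 ≈ -0.802

-0.802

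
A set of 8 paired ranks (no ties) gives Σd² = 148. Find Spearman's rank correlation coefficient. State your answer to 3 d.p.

-0.762

ρ = 1 − 6Σd² / [n(n²−1)] = 1 − 6×148 / (8×63)
  = 1 − 888/504 = 1 − 1.7619 ≈ -0.762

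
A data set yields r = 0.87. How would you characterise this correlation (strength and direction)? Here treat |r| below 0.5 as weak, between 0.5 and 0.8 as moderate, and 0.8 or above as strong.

strong positive

r = 0.87 > 0 so the relationship is positive.
|r| = 0.87, which falls in the strong range.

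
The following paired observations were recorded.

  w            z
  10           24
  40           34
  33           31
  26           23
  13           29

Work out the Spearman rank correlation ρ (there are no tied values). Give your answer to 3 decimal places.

0.700

Rank w: 1, 5, 4, 3, 2
Rank z: 2, 5, 4, 1, 3
d = rank(w) − rank(z): -1, 0, 0, 2, -1; Σd² = 6
ρ = 1 − 6Σd² / [n(n²−1)] = 1 − 6×6 / (5×24) = 1 − 36/120 ≈ 0.700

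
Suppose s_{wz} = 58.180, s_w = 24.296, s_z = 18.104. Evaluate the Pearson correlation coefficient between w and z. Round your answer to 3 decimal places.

0.132

r = Cov(w,z) / (s_w · s_z) = 58.180 / (24.296 × 18.104)
  = 58.180 / 439.8548 ≈ 0.132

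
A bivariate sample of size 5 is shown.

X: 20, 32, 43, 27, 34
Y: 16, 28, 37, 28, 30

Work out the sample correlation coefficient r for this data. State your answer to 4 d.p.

0.9545

n = 5, ΣX = 156, ΣY = 139, ΣX² = 5158, ΣY² = 4093, ΣXY = 4583
nΣXY − ΣXΣY = 22915 − 21684 = 1231
nΣX² − (ΣX)² = 25790 − 24336 = 1454; nΣY² − (ΣY)² = 20465 − 19321 = 1144
r = 1231 / √(1454 × 1144) = 1231 / 1289.7193 ≈ 0.9545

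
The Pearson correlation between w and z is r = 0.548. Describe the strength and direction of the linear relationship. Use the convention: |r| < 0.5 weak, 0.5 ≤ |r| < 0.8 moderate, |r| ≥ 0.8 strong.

moderate positive

r = 0.548 > 0 so the relationship is positive.
|r| = 0.548, which falls in the moderate range.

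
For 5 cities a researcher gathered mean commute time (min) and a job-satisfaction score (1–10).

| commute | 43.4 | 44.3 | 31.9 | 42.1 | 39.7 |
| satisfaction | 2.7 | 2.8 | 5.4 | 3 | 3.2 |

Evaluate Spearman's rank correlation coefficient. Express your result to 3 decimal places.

-0.900

Rank commute: 4, 5, 1, 3, 2
Rank satisfaction: 1, 2, 5, 3, 4
d = rank(commute) − rank(satisfaction): 3, 3, -4, 0, -2; Σd² = 38
ρ = 1 − 6Σd² / [n(n²−1)] = 1 − 6×38 / (5×24) = 1 − 228/120 ≈ -0.900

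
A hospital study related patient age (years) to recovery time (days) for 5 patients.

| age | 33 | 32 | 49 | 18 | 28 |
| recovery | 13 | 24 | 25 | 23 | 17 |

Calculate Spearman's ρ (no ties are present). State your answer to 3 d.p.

Rank age: 4, 3, 5, 1, 2
Rank recovery: 1, 4, 5, 3, 2
d = rank(age) − rank(recovery): 3, -1, 0, -2, 0; Σd² = 14
ρ = 1 − 6Σd² / [n(n²−1)] = 1 − 6×14 / (5×24) = 1 − 84/120 ≈ 0.300

0.300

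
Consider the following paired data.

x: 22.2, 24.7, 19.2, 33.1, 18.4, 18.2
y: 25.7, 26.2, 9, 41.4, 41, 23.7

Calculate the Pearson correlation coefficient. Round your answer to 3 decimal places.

n = 6, Σx = 135.8, Σy = 167, Σx² = 3236.98, Σy² = 5384.58, Σxy = 3946.56
nΣxy − ΣxΣy = 23679.36 − 22678.6 = 1000.76
nΣx² − (Σx)² = 19421.88 − 18441.64 = 980.24; nΣy² − (Σy)² = 32307.48 − 27889 = 4418.48
r = 1000.76 / √(980.24 × 4418.48) = 1000.76 / 2081.1465 ≈ 0.481

0.481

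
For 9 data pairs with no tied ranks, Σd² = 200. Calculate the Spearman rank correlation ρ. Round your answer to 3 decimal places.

ρ = 1 − 6Σd² / [n(n²−1)] = 1 − 6×200 / (9×80)
  = 1 − 1200/720 = 1 − 1.6667 ≈ -0.667

-0.667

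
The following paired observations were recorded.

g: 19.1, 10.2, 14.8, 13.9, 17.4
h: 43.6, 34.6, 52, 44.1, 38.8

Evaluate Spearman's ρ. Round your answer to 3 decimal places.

0.200

Rank g: 5, 1, 3, 2, 4
Rank h: 3, 1, 5, 4, 2
d = rank(g) − rank(h): 2, 0, -2, -2, 2; Σd² = 16
ρ = 1 − 6Σd² / [n(n²−1)] = 1 − 6×16 / (5×24) = 1 − 96/120 ≈ 0.200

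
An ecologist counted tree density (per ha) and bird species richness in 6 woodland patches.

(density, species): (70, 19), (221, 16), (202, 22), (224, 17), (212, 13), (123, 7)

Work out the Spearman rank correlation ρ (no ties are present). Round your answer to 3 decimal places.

-0.086

Rank density: 1, 5, 3, 6, 4, 2
Rank species: 5, 3, 6, 4, 2, 1
d = rank(density) − rank(species): -4, 2, -3, 2, 2, 1; Σd² = 38
ρ = 1 − 6Σd² / [n(n²−1)] = 1 − 6×38 / (6×35) = 1 − 228/210 ≈ -0.086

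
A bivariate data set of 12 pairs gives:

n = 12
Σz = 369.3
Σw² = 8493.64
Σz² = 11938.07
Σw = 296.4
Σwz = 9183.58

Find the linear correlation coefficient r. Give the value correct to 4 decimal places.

r = (nΣwz − ΣwΣz) / √[(nΣw² − (Σw)²)(nΣz² − (Σz)²)]
Numerator: 12×9183.58 − 296.4×369.3 = 742.44
Denominator: √[(101923.68 − 87852.96)(143256.84 − 136382.49)] = √[14070.72 × 6874.35] = 9834.9913
r = 742.44 / 9834.9913 ≈ 0.0755

0.0755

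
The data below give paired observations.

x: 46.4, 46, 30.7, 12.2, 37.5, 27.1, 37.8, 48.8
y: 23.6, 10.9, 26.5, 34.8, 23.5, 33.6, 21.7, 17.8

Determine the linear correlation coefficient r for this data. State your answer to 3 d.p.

n = 8, Σx = 286.5, Σy = 192.4, Σx² = 11311.23, Σy² = 5058, Σxy = 6315.26
nΣxy − ΣxΣy = 50522.08 − 55122.6 = -4600.52
nΣx² − (Σx)² = 90489.84 − 82082.25 = 8407.59; nΣy² − (Σy)² = 40464 − 37017.76 = 3446.24
r = -4600.52 / √(8407.59 × 3446.24) = -4600.52 / 5382.8034 ≈ -0.855

-0.855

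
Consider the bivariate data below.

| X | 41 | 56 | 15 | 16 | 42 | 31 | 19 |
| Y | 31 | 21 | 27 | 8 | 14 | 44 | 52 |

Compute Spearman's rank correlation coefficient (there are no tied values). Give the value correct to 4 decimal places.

Rank X: 5, 7, 1, 2, 6, 4, 3
Rank Y: 5, 3, 4, 1, 2, 6, 7
d = rank(X) − rank(Y): 0, 4, -3, 1, 4, -2, -4; Σd² = 62
ρ = 1 − 6Σd² / [n(n²−1)] = 1 − 6×62 / (7×48) = 1 − 372/336 ≈ -0.1071

-0.1071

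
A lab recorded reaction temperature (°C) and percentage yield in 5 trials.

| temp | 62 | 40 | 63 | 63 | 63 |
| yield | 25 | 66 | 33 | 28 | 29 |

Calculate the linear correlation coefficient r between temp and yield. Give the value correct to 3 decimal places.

-0.979

n = 5, Σx = 291, Σy = 181, Σx² = 17351, Σy² = 7695, Σxy = 9860
nΣxy − ΣxΣy = 49300 − 52671 = -3371
nΣx² − (Σx)² = 86755 − 84681 = 2074; nΣy² − (Σy)² = 38475 − 32761 = 5714
r = -3371 / √(2074 × 5714) = -3371 / 3442.5043 ≈ -0.979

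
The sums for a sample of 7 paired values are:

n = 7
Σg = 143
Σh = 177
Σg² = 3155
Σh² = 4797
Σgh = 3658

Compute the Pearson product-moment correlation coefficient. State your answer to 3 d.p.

r = (nΣgh − ΣgΣh) / √[(nΣg² − (Σg)²)(nΣh² − (Σh)²)]
Numerator: 7×3658 − 143×177 = 295
Denominator: √[(22085 − 20449)(33579 − 31329)] = √[1636 × 2250] = 1918.5932
r = 295 / 1918.5932 ≈ 0.154

0.154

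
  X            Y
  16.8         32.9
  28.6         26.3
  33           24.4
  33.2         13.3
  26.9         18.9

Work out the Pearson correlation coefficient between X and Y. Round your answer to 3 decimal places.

-0.742

n = 5, ΣX = 138.5, ΣY = 115.8, ΣX² = 4015.05, ΣY² = 2903.56, ΣXY = 3060.07
nΣXY − ΣXΣY = 15300.35 − 16038.3 = -737.95
nΣX² − (ΣX)² = 20075.25 − 19182.25 = 893; nΣY² − (ΣY)² = 14517.8 − 13409.64 = 1108.16
r = -737.95 / √(893 × 1108.16) = -737.95 / 994.7798 ≈ -0.742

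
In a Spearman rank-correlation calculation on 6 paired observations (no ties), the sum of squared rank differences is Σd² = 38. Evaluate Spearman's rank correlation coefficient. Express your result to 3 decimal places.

ρ = 1 − 6Σd² / [n(n²−1)] = 1 − 6×38 / (6×35)
  = 1 − 228/210 = 1 − 1.0857 ≈ -0.086

-0.086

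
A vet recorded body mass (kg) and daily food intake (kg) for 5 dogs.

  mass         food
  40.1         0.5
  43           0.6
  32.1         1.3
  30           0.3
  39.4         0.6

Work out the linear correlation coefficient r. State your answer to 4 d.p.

n = 5, Σx = 184.6, Σy = 3.3, Σx² = 6939.78, Σy² = 2.75, Σxy = 120.22
nΣxy − ΣxΣy = 601.1 − 609.18 = -8.08
nΣx² − (Σx)² = 34698.9 − 34077.16 = 621.74; nΣy² − (Σy)² = 13.75 − 10.89 = 2.86
r = -8.08 / √(621.74 × 2.86) = -8.08 / 42.1684 ≈ -0.1916

-0.1916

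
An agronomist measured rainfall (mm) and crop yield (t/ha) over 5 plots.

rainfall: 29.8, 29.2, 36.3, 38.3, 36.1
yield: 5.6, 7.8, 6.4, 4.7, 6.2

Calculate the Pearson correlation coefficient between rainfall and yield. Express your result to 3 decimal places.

n = 5, Σx = 169.7, Σy = 30.7, Σx² = 5828.47, Σy² = 193.69, Σxy = 1030.79
nΣxy − ΣxΣy = 5153.95 − 5209.79 = -55.84
nΣx² − (Σx)² = 29142.35 − 28798.09 = 344.26; nΣy² − (Σy)² = 968.45 − 942.49 = 25.96
r = -55.84 / √(344.26 × 25.96) = -55.84 / 94.5357 ≈ -0.591

-0.591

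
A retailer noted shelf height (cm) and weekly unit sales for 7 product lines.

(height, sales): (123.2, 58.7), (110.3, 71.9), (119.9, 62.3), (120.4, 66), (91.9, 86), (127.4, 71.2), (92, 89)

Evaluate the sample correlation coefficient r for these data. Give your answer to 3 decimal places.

n = 7, Σx = 785.1, Σy = 505.1, Σx² = 89356.87, Σy² = 37239.03, Σxy = 55740.86
nΣxy − ΣxΣy = 390186.02 − 396554.01 = -6367.99
nΣx² − (Σx)² = 625498.09 − 616382.01 = 9116.08; nΣy² − (Σy)² = 260673.21 − 255126.01 = 5547.2
r = -6367.99 / √(9116.08 × 5547.2) = -6367.99 / 7111.1686 ≈ -0.895

-0.895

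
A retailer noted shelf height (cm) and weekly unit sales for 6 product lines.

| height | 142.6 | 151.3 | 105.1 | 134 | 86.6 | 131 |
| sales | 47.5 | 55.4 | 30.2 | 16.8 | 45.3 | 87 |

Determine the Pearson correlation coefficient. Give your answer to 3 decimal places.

n = 6, Σx = 750.6, Σy = 282.2, Σx² = 96889.02, Σy² = 16140.78, Σxy = 35900.72
nΣxy − ΣxΣy = 215404.32 − 211819.32 = 3585
nΣx² − (Σx)² = 581334.12 − 563400.36 = 17933.76; nΣy² − (Σy)² = 96844.68 − 79636.84 = 17207.84
r = 3585 / √(17933.76 × 17207.84) = 3585 / 17567.0508 ≈ 0.204

0.204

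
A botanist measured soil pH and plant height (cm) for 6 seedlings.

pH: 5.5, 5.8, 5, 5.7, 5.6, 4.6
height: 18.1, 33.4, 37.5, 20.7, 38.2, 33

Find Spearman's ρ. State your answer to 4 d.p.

Rank pH: 3, 6, 2, 5, 4, 1
Rank height: 1, 4, 5, 2, 6, 3
d = rank(pH) − rank(height): 2, 2, -3, 3, -2, -2; Σd² = 34
ρ = 1 − 6Σd² / [n(n²−1)] = 1 − 6×34 / (6×35) = 1 − 204/210 ≈ 0.0286

0.0286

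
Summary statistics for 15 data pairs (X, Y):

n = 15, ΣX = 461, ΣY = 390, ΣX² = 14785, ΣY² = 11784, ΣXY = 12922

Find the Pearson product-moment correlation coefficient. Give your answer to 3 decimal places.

r = (nΣXY − ΣXΣY) / √[(nΣX² − (ΣX)²)(nΣY² − (ΣY)²)]
Numerator: 15×12922 − 461×390 = 14040
Denominator: √[(221775 − 212521)(176760 − 152100)] = √[9254 × 24660] = 15106.4106
r = 14040 / 15106.4106 ≈ 0.929

0.929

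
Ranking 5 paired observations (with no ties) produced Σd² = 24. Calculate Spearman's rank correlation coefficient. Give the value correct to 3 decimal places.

ρ = 1 − 6Σd² / [n(n²−1)] = 1 − 6×24 / (5×24)
  = 1 − 144/120 = 1 − 1.2000 ≈ -0.200

-0.200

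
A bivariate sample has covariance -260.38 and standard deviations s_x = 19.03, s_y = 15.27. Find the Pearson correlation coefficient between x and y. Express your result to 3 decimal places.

r = Cov(x,y) / (s_x · s_y) = -260.38 / (19.03 × 15.27)
  = -260.38 / 290.5881 ≈ -0.896

-0.896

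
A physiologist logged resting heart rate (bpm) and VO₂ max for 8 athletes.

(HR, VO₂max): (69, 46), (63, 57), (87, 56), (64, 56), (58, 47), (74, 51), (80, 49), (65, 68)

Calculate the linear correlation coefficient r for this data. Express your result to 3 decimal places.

-0.080

n = 8, Σx = 560, Σy = 430, Σx² = 39860, Σy² = 23472, Σxy = 30061
nΣxy − ΣxΣy = 240488 − 240800 = -312
nΣx² − (Σx)² = 318880 − 313600 = 5280; nΣy² − (Σy)² = 187776 − 184900 = 2876
r = -312 / √(5280 × 2876) = -312 / 3896.8295 ≈ -0.080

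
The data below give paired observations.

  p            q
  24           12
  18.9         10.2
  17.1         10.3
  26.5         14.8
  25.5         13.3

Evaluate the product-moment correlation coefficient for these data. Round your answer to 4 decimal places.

n = 5, Σp = 112, Σq = 60.6, Σp² = 2578.12, Σq² = 750.06, Σpq = 1388.26
nΣpq − ΣpΣq = 6941.3 − 6787.2 = 154.1
nΣp² − (Σp)² = 12890.6 − 12544 = 346.6; nΣq² − (Σq)² = 3750.3 − 3672.36 = 77.94
r = 154.1 / √(346.6 × 77.94) = 154.1 / 164.3594 ≈ 0.9376

0.9376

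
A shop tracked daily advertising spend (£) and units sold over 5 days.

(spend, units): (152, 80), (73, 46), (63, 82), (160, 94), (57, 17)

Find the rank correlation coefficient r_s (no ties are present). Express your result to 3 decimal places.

0.700

Rank spend: 4, 3, 2, 5, 1
Rank units: 3, 2, 4, 5, 1
d = rank(spend) − rank(units): 1, 1, -2, 0, 0; Σd² = 6
ρ = 1 − 6Σd² / [n(n²−1)] = 1 − 6×6 / (5×24) = 1 − 36/120 ≈ 0.700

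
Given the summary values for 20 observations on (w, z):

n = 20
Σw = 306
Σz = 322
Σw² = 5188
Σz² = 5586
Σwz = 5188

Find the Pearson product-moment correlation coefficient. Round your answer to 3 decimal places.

r = (nΣwz − ΣwΣz) / √[(nΣw² − (Σw)²)(nΣz² − (Σz)²)]
Numerator: 20×5188 − 306×322 = 5228
Denominator: √[(103760 − 93636)(111720 − 103684)] = √[10124 × 8036] = 9019.7818
r = 5228 / 9019.7818 ≈ 0.580

0.580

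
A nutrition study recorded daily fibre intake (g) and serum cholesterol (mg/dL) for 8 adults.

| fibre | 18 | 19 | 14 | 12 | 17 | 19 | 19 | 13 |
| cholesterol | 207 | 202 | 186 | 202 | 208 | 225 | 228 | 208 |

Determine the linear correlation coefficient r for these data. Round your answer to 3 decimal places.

n = 8, Σx = 131, Σy = 1666, Σx² = 2205, Σy² = 348190, Σxy = 27439
nΣxy − ΣxΣy = 219512 − 218246 = 1266
nΣx² − (Σx)² = 17640 − 17161 = 479; nΣy² − (Σy)² = 2785520 − 2775556 = 9964
r = 1266 / √(479 × 9964) = 1266 / 2184.6638 ≈ 0.579

0.579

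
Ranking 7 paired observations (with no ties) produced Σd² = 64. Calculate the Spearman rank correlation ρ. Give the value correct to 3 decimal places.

-0.143

ρ = 1 − 6Σd² / [n(n²−1)] = 1 − 6×64 / (7×48)
  = 1 − 384/336 = 1 − 1.1429 ≈ -0.143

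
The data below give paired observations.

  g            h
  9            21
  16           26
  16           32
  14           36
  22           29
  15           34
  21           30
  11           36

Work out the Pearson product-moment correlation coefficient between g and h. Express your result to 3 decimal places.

n = 8, Σg = 124, Σh = 244, Σg² = 2060, Σh² = 7630, Σgh = 3795
nΣgh − ΣgΣh = 30360 − 30256 = 104
nΣg² − (Σg)² = 16480 − 15376 = 1104; nΣh² − (Σh)² = 61040 − 59536 = 1504
r = 104 / √(1104 × 1504) = 104 / 1288.5713 ≈ 0.081

0.081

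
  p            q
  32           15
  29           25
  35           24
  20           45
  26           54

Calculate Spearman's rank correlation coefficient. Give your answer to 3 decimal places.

Rank p: 4, 3, 5, 1, 2
Rank q: 1, 3, 2, 4, 5
d = rank(p) − rank(q): 3, 0, 3, -3, -3; Σd² = 36
ρ = 1 − 6Σd² / [n(n²−1)] = 1 − 6×36 / (5×24) = 1 − 216/120 ≈ -0.800

-0.800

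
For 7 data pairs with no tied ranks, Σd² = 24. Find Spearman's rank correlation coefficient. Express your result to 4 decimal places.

0.5714

ρ = 1 − 6Σd² / [n(n²−1)] = 1 − 6×24 / (7×48)
  = 1 − 144/336 = 1 − 0.42857 ≈ 0.5714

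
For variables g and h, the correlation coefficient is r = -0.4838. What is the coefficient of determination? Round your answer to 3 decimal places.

r² = (-0.4838)² = 0.234

0.234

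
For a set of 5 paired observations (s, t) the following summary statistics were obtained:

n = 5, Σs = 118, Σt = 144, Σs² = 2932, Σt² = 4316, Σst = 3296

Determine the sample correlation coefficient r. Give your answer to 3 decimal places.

-0.650

r = (nΣst − ΣsΣt) / √[(nΣs² − (Σs)²)(nΣt² − (Σt)²)]
Numerator: 5×3296 − 118×144 = -512
Denominator: √[(14660 − 13924)(21580 − 20736)] = √[736 × 844] = 788.1523
r = -512 / 788.1523 ≈ -0.650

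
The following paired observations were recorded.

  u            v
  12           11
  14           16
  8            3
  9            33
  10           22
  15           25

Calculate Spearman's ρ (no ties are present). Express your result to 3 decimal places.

0.257

Rank u: 4, 5, 1, 2, 3, 6
Rank v: 2, 3, 1, 6, 4, 5
d = rank(u) − rank(v): 2, 2, 0, -4, -1, 1; Σd² = 26
ρ = 1 − 6Σd² / [n(n²−1)] = 1 − 6×26 / (6×35) = 1 − 156/210 ≈ 0.257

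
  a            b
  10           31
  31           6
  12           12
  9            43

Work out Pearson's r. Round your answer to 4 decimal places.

-0.7486

n = 4, Σa = 62, Σb = 92, Σa² = 1286, Σb² = 2990, Σab = 1027
nΣab − ΣaΣb = 4108 − 5704 = -1596
nΣa² − (Σa)² = 5144 − 3844 = 1300; nΣb² − (Σb)² = 11960 − 8464 = 3496
r = -1596 / √(1300 × 3496) = -1596 / 2131.8537 ≈ -0.7486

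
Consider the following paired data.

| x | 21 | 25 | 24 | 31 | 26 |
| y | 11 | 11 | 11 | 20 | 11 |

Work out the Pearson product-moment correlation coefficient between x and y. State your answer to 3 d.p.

n = 5, Σx = 127, Σy = 64, Σx² = 3279, Σy² = 884, Σxy = 1676
nΣxy − ΣxΣy = 8380 − 8128 = 252
nΣx² − (Σx)² = 16395 − 16129 = 266; nΣy² − (Σy)² = 4420 − 4096 = 324
r = 252 / √(266 × 324) = 252 / 293.5711 ≈ 0.858

0.858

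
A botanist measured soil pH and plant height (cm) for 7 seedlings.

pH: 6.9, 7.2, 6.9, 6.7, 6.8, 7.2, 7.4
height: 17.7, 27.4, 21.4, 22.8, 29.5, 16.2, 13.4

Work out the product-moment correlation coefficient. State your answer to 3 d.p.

n = 7, Σx = 49.1, Σy = 148.4, Σx² = 344.79, Σy² = 3354.1, Σxy = 1036.23
nΣxy − ΣxΣy = 7253.61 − 7286.44 = -32.83
nΣx² − (Σx)² = 2413.53 − 2410.81 = 2.72; nΣy² − (Σy)² = 23478.7 − 22022.56 = 1456.14
r = -32.83 / √(2.72 × 1456.14) = -32.83 / 62.9341 ≈ -0.522

-0.522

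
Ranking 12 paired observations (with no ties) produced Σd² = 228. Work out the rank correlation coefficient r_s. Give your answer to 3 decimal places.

0.203

ρ = 1 − 6Σd² / [n(n²−1)] = 1 − 6×228 / (12×143)
  = 1 − 1368/1716 = 1 − 0.7972 ≈ 0.203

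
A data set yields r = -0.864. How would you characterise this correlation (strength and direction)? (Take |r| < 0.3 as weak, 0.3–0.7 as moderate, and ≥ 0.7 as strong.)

strong negative

r = -0.864 < 0 so the relationship is negative.
|r| = 0.864, which falls in the strong range.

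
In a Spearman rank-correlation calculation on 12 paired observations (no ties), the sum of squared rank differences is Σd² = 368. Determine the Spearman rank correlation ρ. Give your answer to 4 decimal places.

-0.2867

ρ = 1 − 6Σd² / [n(n²−1)] = 1 − 6×368 / (12×143)
  = 1 − 2208/1716 = 1 − 1.28671 ≈ -0.2867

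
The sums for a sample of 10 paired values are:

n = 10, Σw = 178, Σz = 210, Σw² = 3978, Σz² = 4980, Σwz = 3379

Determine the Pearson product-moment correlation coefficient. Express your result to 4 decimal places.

r = (nΣwz − ΣwΣz) / √[(nΣw² − (Σw)²)(nΣz² − (Σz)²)]
Numerator: 10×3379 − 178×210 = -3590
Denominator: √[(39780 − 31684)(49800 − 44100)] = √[8096 × 5700] = 6793.1730
r = -3590 / 6793.1730 ≈ -0.5285

-0.5285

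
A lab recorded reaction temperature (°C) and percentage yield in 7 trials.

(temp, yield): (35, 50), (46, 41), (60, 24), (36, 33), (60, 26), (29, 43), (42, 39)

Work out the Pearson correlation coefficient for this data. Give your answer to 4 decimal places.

n = 7, Σx = 308, Σy = 256, Σx² = 14442, Σy² = 9892, Σxy = 10709
nΣxy − ΣxΣy = 74963 − 78848 = -3885
nΣx² − (Σx)² = 101094 − 94864 = 6230; nΣy² − (Σy)² = 69244 − 65536 = 3708
r = -3885 / √(6230 × 3708) = -3885 / 4806.3333 ≈ -0.8083

-0.8083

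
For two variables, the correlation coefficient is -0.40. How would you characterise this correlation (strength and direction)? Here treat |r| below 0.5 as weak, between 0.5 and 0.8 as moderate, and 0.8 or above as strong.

r = -0.40 < 0 so the relationship is negative.
|r| = 0.40, which falls in the weak range.

weak negative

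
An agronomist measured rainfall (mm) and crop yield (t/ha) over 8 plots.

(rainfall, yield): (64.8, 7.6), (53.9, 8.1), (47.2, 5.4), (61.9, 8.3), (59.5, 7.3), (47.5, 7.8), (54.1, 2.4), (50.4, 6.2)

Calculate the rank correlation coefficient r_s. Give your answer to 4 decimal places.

0.3333

Rank rainfall: 8, 4, 1, 7, 6, 2, 5, 3
Rank yield: 5, 7, 2, 8, 4, 6, 1, 3
d = rank(rainfall) − rank(yield): 3, -3, -1, -1, 2, -4, 4, 0; Σd² = 56
ρ = 1 − 6Σd² / [n(n²−1)] = 1 − 6×56 / (8×63) = 1 − 336/504 ≈ 0.3333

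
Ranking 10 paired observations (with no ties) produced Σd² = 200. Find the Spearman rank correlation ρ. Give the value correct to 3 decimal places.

-0.212

ρ = 1 − 6Σd² / [n(n²−1)] = 1 − 6×200 / (10×99)
  = 1 − 1200/990 = 1 − 1.2121 ≈ -0.212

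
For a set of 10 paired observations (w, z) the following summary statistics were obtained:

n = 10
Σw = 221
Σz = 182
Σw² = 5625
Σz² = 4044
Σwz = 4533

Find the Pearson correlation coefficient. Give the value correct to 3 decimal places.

0.694

r = (nΣwz − ΣwΣz) / √[(nΣw² − (Σw)²)(nΣz² − (Σz)²)]
Numerator: 10×4533 − 221×182 = 5108
Denominator: √[(56250 − 48841)(40440 − 33124)] = √[7409 × 7316] = 7362.3532
r = 5108 / 7362.3532 ≈ 0.694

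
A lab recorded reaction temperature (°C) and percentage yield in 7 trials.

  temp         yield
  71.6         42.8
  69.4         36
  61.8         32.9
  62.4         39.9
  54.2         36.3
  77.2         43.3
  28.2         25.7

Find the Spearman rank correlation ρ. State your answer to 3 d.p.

Rank temp: 6, 5, 3, 4, 2, 7, 1
Rank yield: 6, 3, 2, 5, 4, 7, 1
d = rank(temp) − rank(yield): 0, 2, 1, -1, -2, 0, 0; Σd² = 10
ρ = 1 − 6Σd² / [n(n²−1)] = 1 − 6×10 / (7×48) = 1 − 60/336 ≈ 0.821

0.821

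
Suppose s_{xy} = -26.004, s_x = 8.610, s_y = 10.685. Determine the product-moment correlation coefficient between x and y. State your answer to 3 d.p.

r = Cov(x,y) / (s_x · s_y) = -26.004 / (8.610 × 10.685)
  = -26.004 / 91.9978 ≈ -0.283

-0.283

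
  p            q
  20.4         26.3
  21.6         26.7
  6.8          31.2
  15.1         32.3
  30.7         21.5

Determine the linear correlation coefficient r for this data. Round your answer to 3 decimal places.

n = 5, Σp = 94.6, Σq = 138, Σp² = 2099.46, Σq² = 3883.56, Σpq = 2473.18
nΣpq − ΣpΣq = 12365.9 − 13054.8 = -688.9
nΣp² − (Σp)² = 10497.3 − 8949.16 = 1548.14; nΣq² − (Σq)² = 19417.8 − 19044 = 373.8
r = -688.9 / √(1548.14 × 373.8) = -688.9 / 760.7199 ≈ -0.906

-0.906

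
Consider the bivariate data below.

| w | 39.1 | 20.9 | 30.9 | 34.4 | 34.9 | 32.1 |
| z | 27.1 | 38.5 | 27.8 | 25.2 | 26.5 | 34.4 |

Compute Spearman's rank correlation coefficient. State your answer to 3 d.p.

Rank w: 6, 1, 2, 4, 5, 3
Rank z: 3, 6, 4, 1, 2, 5
d = rank(w) − rank(z): 3, -5, -2, 3, 3, -2; Σd² = 60
ρ = 1 − 6Σd² / [n(n²−1)] = 1 − 6×60 / (6×35) = 1 − 360/210 ≈ -0.714

-0.714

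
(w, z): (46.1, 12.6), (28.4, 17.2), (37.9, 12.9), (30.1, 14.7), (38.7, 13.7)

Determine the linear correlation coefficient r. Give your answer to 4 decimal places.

-0.8614

n = 5, Σw = 181.2, Σz = 71.1, Σw² = 6771.88, Σz² = 1024.79, Σwz = 2530.91
nΣwz − ΣwΣz = 12654.55 − 12883.32 = -228.77
nΣw² − (Σw)² = 33859.4 − 32833.44 = 1025.96; nΣz² − (Σz)² = 5123.95 − 5055.21 = 68.74
r = -228.77 / √(1025.96 × 68.74) = -228.77 / 265.5645 ≈ -0.8614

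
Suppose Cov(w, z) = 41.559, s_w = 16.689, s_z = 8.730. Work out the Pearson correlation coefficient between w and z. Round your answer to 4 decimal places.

0.2852

r = Cov(w,z) / (s_w · s_z) = 41.559 / (16.689 × 8.730)
  = 41.559 / 145.6950 ≈ 0.2852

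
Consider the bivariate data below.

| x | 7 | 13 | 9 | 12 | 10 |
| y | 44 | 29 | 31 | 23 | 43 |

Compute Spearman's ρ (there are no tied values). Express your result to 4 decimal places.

Rank x: 1, 5, 2, 4, 3
Rank y: 5, 2, 3, 1, 4
d = rank(x) − rank(y): -4, 3, -1, 3, -1; Σd² = 36
ρ = 1 − 6Σd² / [n(n²−1)] = 1 − 6×36 / (5×24) = 1 − 216/120 ≈ -0.8000

-0.8000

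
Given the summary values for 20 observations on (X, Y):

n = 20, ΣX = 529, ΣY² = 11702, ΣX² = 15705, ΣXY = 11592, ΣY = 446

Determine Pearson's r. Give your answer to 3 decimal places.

r = (nΣXY − ΣXΣY) / √[(nΣX² − (ΣX)²)(nΣY² − (ΣY)²)]
Numerator: 20×11592 − 529×446 = -4094
Denominator: √[(314100 − 279841)(234040 − 198916)] = √[34259 × 35124] = 34688.8039
r = -4094 / 34688.8039 ≈ -0.118

-0.118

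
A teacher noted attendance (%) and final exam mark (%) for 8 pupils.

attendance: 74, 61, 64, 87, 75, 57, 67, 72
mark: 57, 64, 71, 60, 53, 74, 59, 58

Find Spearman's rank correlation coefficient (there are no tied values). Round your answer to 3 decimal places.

-0.738

Rank attendance: 6, 2, 3, 8, 7, 1, 4, 5
Rank mark: 2, 6, 7, 5, 1, 8, 4, 3
d = rank(attendance) − rank(mark): 4, -4, -4, 3, 6, -7, 0, 2; Σd² = 146
ρ = 1 − 6Σd² / [n(n²−1)] = 1 − 6×146 / (8×63) = 1 − 876/504 ≈ -0.738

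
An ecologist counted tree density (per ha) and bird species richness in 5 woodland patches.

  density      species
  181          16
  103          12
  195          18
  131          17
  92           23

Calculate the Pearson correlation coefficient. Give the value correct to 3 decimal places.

-0.123

n = 5, Σx = 702, Σy = 86, Σx² = 107020, Σy² = 1542, Σxy = 11985
nΣxy − ΣxΣy = 59925 − 60372 = -447
nΣx² − (Σx)² = 535100 − 492804 = 42296; nΣy² − (Σy)² = 7710 − 7396 = 314
r = -447 / √(42296 × 314) = -447 / 3644.3030 ≈ -0.123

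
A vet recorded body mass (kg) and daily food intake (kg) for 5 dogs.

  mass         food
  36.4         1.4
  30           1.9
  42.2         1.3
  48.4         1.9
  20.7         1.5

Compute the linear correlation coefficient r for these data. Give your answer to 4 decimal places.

n = 5, Σx = 177.7, Σy = 8, Σx² = 6776.85, Σy² = 13.12, Σxy = 285.83
nΣxy − ΣxΣy = 1429.15 − 1421.6 = 7.55
nΣx² − (Σx)² = 33884.25 − 31577.29 = 2306.96; nΣy² − (Σy)² = 65.6 − 64 = 1.6
r = 7.55 / √(2306.96 × 1.6) = 7.55 / 60.7547 ≈ 0.1243

0.1243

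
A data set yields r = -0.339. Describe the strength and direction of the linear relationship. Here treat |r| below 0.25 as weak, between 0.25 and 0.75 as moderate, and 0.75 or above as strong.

moderate negative

r = -0.339 < 0 so the relationship is negative.
|r| = 0.339, which falls in the moderate range.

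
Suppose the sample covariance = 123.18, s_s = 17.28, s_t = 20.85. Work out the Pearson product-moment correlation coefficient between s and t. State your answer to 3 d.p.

r = Cov(s,t) / (s_s · s_t) = 123.18 / (17.28 × 20.85)
  = 123.18 / 360.2880 ≈ 0.342

0.342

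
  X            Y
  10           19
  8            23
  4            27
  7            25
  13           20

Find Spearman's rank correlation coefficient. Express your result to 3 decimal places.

Rank X: 4, 3, 1, 2, 5
Rank Y: 1, 3, 5, 4, 2
d = rank(X) − rank(Y): 3, 0, -4, -2, 3; Σd² = 38
ρ = 1 − 6Σd² / [n(n²−1)] = 1 − 6×38 / (5×24) = 1 − 228/120 ≈ -0.900

-0.900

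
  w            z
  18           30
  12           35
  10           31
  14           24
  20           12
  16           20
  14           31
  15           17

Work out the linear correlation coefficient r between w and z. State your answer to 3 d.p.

n = 8, Σw = 119, Σz = 200, Σw² = 1841, Σz² = 5456, Σwz = 2855
nΣwz − ΣwΣz = 22840 − 23800 = -960
nΣw² − (Σw)² = 14728 − 14161 = 567; nΣz² − (Σz)² = 43648 − 40000 = 3648
r = -960 / √(567 × 3648) = -960 / 1438.1989 ≈ -0.668

-0.668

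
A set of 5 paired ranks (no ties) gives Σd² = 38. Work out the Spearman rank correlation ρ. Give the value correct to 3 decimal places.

-0.900

ρ = 1 − 6Σd² / [n(n²−1)] = 1 − 6×38 / (5×24)
  = 1 − 228/120 = 1 − 1.9000 ≈ -0.900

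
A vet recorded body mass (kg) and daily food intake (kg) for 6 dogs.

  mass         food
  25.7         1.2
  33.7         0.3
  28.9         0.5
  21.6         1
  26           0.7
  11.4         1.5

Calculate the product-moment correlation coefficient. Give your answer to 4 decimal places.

n = 6, Σx = 147.3, Σy = 5.2, Σx² = 3903.91, Σy² = 5.52, Σxy = 112.3
nΣxy − ΣxΣy = 673.8 − 765.96 = -92.16
nΣx² − (Σx)² = 23423.46 − 21697.29 = 1726.17; nΣy² − (Σy)² = 33.12 − 27.04 = 6.08
r = -92.16 / √(1726.17 × 6.08) = -92.16 / 102.4457 ≈ -0.8996

-0.8996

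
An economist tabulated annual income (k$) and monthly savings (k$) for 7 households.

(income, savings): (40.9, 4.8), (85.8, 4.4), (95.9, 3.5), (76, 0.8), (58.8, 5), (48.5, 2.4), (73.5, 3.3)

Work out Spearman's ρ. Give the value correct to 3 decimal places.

-0.214

Rank income: 1, 6, 7, 5, 3, 2, 4
Rank savings: 6, 5, 4, 1, 7, 2, 3
d = rank(income) − rank(savings): -5, 1, 3, 4, -4, 0, 1; Σd² = 68
ρ = 1 − 6Σd² / [n(n²−1)] = 1 − 6×68 / (7×48) = 1 − 408/336 ≈ -0.214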